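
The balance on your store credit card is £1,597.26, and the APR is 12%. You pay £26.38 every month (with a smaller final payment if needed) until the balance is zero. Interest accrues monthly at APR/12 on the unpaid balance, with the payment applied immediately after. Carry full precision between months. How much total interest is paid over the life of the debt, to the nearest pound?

Monthly rate r = 12%/12 = 1% = 0.01.
Payoff takes n = ⌈−ln(1 − rB₀/P)/ln(1+r)⌉ = ⌈93.473⌉ = 94 payments; the last is £12.52.
Total paid = 93·£26.38 + £12.52 = £2,465.86.
Total interest = total paid − principal = £2,465.86 − £1,597.26 = £868.60.

£869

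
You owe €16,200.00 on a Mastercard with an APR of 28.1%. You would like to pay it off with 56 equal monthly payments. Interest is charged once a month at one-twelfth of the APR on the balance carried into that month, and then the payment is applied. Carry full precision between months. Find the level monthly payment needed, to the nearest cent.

Monthly rate r = 28.1%/12 = 2.34167% = 0.0234167.
Level-payment amortization: P = B₀·r / (1 − (1+r)^(−n)) = 16200.00·0.0234167 / (1 − 1.02342^(−56)).
Denominator 1 − (1+r)^(−56) = 0.726434818.
P = 379.35 / 0.726434818 ≈ 522.21.

€522.21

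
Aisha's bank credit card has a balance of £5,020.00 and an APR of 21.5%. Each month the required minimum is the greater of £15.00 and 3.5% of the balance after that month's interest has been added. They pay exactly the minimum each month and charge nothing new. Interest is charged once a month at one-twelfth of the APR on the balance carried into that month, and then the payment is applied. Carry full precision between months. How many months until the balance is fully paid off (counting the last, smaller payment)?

Monthly rate r = 21.5%/12 = 1.79167% = 0.0179167.
While 3.5% of the post-interest balance exceeds £15.00, each month B ← (B·(1+r))·(1 − 0.035), i.e. B shrinks by the factor (1+r)·0.965 = 0.98229.
This holds for months 1–139. Entering month 140 the balance is £418.79; 3.5% of the post-interest balance is now below £15.00, so the flat £15.00 minimum applies from here.
From month 140 a fixed £15.00 at rate r clears £418.79 in 40 more payments. Total: 139 + 40 = 179 months.

179 months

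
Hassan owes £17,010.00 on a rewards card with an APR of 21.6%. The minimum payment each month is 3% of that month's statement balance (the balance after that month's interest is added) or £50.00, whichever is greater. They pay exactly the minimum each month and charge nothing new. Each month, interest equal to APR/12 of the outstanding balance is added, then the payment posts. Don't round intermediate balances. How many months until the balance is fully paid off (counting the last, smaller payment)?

236 months

Monthly rate r = 21.6%/12 = 1.8% = 0.018.
While 3% of the post-interest balance exceeds £50.00, each month B ← (B·(1+r))·(1 − 0.03), i.e. B shrinks by the factor (1+r)·0.97 = 0.98746.
This holds for months 1–186. Entering month 187 the balance is £1,626.80; 3% of the post-interest balance is now below £50.00, so the flat £50.00 minimum applies from here.
From month 187 a fixed £50.00 at rate r clears £1,626.80 in 50 more payments. Total: 186 + 50 = 236 months.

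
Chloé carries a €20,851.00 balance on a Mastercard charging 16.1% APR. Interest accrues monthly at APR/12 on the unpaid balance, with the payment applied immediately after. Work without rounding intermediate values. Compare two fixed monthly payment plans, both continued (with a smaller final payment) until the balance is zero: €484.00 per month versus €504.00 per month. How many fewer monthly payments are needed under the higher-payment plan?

4 fewer payments

Monthly rate r = 16.1%/12 = 1.34167% = 0.0134167.
At €484.00/mo: n = ⌈−ln(1 − rB₀/P)/ln(1+r)⌉ = 65 payments (last €356.06); total interest = total paid − €20,851.00 = €10,481.06.
At €504.00/mo: 61 payments (last €385.25); total interest €9,774.25.
Payments saved = 65 − 61 = 4.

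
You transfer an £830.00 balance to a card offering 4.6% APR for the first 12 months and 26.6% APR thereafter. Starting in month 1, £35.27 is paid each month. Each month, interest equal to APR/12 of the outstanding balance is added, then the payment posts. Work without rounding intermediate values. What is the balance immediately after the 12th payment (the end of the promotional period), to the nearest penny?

Promo months 1–12 at r₀ = 4.6%/12 = 0.00383333; months 13+ at r₁ = 26.6%/12 = 0.0221667.
After month 12: iterate B ← B·(1+r₀) − £35.27 for 12 months → £436.72.

£436.72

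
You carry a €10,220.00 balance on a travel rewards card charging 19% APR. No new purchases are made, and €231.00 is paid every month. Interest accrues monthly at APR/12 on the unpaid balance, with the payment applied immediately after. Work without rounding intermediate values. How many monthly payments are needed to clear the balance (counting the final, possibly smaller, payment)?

77 payments

Monthly rate r = 19%/12 = 1.58333% = 0.0158333.
Recurrence: B ← B·(1+r) − €231.00.
Month 1: interest €161.82; balance after payment €10,150.82.
Month 2: interest €160.72; balance after payment €10,080.54.
Closed form: n = −ln(1 − rB₀/P)/ln(1+r) = −ln(0.29949)/ln(1.01583) ≈ 76.748, so the balance reaches zero during payment 77.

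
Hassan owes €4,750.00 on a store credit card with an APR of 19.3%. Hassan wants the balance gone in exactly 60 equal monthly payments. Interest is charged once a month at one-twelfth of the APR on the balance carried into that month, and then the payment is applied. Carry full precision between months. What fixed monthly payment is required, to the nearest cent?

Monthly rate r = 19.3%/12 = 1.60833% = 0.0160833.
Level-payment amortization: P = B₀·r / (1 − (1+r)^(−n)) = 4750.00·0.0160833 / (1 − 1.01608^(−60)).
Denominator 1 − (1+r)^(−60) = 0.616080356.
P = 76.3958 / 0.616080356 ≈ 124.00.

€124.00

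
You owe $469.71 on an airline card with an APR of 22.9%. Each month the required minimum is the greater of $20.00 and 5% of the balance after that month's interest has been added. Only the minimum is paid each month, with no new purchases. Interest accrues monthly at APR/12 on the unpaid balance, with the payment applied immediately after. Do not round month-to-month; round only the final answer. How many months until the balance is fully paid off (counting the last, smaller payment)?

31 months

Monthly rate r = 22.9%/12 = 1.90833% = 0.0190833.
While 5% of the post-interest balance exceeds $20.00, each month B ← (B·(1+r))·(1 − 0.05), i.e. B shrinks by the factor (1+r)·0.95 = 0.96813.
This holds for months 1–6. Entering month 7 the balance is $386.75; 5% of the post-interest balance is now below $20.00, so the flat $20.00 minimum applies from here.
From month 7 a fixed $20.00 at rate r clears $386.75 in 25 more payments. Total: 6 + 25 = 31 months.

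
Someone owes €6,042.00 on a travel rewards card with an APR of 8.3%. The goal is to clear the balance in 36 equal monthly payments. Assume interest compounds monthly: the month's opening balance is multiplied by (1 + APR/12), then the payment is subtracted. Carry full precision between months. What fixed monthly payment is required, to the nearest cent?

Monthly rate r = 8.3%/12 = 0.691667% = 0.00691667.
Level-payment amortization: P = B₀·r / (1 − (1+r)^(−n)) = 6042.00·0.00691667 / (1 − 1.00692^(−36)).
Denominator 1 − (1+r)^(−36) = 0.219751504.
P = 41.7905 / 0.219751504 ≈ 190.17.

€190.17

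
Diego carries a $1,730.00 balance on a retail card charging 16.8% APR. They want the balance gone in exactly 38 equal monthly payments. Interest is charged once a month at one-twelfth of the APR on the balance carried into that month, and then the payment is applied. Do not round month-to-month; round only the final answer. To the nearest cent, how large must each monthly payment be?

Monthly rate r = 16.8%/12 = 1.4% = 0.014.
Level-payment amortization: P = B₀·r / (1 − (1+r)^(−n)) = 1730.00·0.014 / (1 − 1.014^(−38)).
Denominator 1 − (1+r)^(−38) = 0.410399681.
P = 24.22 / 0.410399681 ≈ 59.02.

$59.02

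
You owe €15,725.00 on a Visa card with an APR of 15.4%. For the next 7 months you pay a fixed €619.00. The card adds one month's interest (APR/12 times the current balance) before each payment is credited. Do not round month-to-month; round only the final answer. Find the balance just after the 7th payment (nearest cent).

€12,689.76

Monthly rate r = 15.4%/12 = 1.28333% = 0.0128333.
Each month: B ← B·(1+r) − €619.00.
Month 1: interest €201.80; balance after payment €15,307.80.
Month 2: interest €196.45; balance after payment €14,885.25.
Month 3: interest €191.03; balance after payment €14,457.28.
Month 4: interest €185.54; balance after payment €14,023.82.
Month 5: interest €179.97; balance after payment €13,584.79.
Month 6: interest €174.34; balance after payment €13,140.13.
Month 7: interest €168.63; balance after payment €12,689.76.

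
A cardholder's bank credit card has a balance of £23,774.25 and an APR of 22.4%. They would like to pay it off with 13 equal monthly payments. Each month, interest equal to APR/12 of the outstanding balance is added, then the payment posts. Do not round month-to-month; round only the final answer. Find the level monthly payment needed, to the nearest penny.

£2,076.58

Monthly rate r = 22.4%/12 = 1.86667% = 0.0186667.
Level-payment amortization: P = B₀·r / (1 − (1+r)^(−n)) = 23774.25·0.0186667 / (1 − 1.01867^(−13)).
Denominator 1 − (1+r)^(−13) = 0.213709981.
P = 443.786 / 0.213709981 ≈ 2076.58.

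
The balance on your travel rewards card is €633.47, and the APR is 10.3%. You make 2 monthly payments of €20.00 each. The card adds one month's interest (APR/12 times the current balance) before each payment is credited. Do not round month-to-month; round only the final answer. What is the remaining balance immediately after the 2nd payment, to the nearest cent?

€604.22

Monthly rate r = 10.3%/12 = 0.858333% = 0.00858333.
Each month: B ← B·(1+r) − €20.00.
Month 1: interest €5.44; balance after payment €618.91.
Month 2: interest €5.31; balance after payment €604.22.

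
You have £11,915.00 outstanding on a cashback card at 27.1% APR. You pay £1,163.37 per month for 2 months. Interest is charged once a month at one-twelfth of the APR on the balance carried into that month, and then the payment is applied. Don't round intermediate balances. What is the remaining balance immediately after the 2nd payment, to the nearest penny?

£10,106.22

Monthly rate r = 27.1%/12 = 2.25833% = 0.0225833.
Each month: B ← B·(1+r) − £1,163.37.
Month 1: interest £269.08; balance after payment £11,020.71.
Month 2: interest £248.88; balance after payment £10,106.22.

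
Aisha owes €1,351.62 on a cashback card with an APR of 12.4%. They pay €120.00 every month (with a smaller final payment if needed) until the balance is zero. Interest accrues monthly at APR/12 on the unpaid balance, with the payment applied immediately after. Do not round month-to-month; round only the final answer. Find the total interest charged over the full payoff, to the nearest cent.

Monthly rate r = 12.4%/12 = 1.03333% = 0.0103333.
Payoff takes n = ⌈−ln(1 − rB₀/P)/ln(1+r)⌉ = ⌈12.036⌉ = 13 payments; the last is €4.40.
Total paid = 12·€120.00 + €4.40 = €1,444.40.
Total interest = total paid − principal = €1,444.40 − €1,351.62 = €92.78.

€92.78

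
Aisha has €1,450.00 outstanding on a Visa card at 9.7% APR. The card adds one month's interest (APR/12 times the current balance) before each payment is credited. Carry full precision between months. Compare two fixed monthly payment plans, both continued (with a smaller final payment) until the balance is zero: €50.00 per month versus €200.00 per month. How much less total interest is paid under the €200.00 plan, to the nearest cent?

Monthly rate r = 9.7%/12 = 0.808333% = 0.00808333.
At €50.00/mo: n = ⌈−ln(1 − rB₀/P)/ln(1+r)⌉ = 34 payments (last €8.97); total interest = total paid − €1,450.00 = €208.97.
At €200.00/mo: 8 payments (last €100.46); total interest €50.46.
Interest saved = €208.97 − €50.46 = €158.51.

€158.51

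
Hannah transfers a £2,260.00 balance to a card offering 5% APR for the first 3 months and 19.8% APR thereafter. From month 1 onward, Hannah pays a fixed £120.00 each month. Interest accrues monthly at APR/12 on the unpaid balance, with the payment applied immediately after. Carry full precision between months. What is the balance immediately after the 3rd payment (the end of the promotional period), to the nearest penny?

Promo months 1–3 at r₀ = 5%/12 = 0.00416667; months 4+ at r₁ = 19.8%/12 = 0.0165.
After month 3: iterate B ← B·(1+r₀) − £120.00 for 3 months → £1,926.87.

£1,926.87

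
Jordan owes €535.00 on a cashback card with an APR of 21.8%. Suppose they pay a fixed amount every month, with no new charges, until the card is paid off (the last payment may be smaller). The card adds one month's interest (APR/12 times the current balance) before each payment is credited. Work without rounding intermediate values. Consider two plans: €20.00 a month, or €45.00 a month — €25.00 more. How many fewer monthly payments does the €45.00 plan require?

Monthly rate r = 21.8%/12 = 1.81667% = 0.0181667.
At €20.00/mo: n = ⌈−ln(1 − rB₀/P)/ln(1+r)⌉ = 37 payments (last €19.25); total interest = total paid − €535.00 = €204.25.
At €45.00/mo: 14 payments (last €23.29); total interest €73.29.
Payments saved = 37 − 14 = 23.

23 fewer payments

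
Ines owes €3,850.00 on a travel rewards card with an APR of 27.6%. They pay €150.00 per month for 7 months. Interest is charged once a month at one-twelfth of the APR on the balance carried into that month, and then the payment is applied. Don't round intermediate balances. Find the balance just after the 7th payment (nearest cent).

Monthly rate r = 27.6%/12 = 2.3% = 0.023.
Each month: B ← B·(1+r) − €150.00.
Month 1: interest €88.55; balance after payment €3,788.55.
Month 2: interest €87.14; balance after payment €3,725.69.
Month 3: interest €85.69; balance after payment €3,661.38.
Month 4: interest €84.21; balance after payment €3,595.59.
Month 5: interest €82.70; balance after payment €3,528.29.
Month 6: interest €81.15; balance after payment €3,459.44.
Month 7: interest €79.57; balance after payment €3,389.01.

€3,389.01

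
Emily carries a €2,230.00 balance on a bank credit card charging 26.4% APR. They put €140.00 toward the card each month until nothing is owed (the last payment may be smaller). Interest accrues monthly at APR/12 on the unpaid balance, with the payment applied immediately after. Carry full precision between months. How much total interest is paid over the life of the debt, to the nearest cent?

Monthly rate r = 26.4%/12 = 2.2% = 0.022.
Payoff takes n = ⌈−ln(1 − rB₀/P)/ln(1+r)⌉ = ⌈19.826⌉ = 20 payments; the last is €115.85.
Total paid = 19·€140.00 + €115.85 = €2,775.85.
Total interest = total paid − principal = €2,775.85 − €2,230.00 = €545.85.

€545.85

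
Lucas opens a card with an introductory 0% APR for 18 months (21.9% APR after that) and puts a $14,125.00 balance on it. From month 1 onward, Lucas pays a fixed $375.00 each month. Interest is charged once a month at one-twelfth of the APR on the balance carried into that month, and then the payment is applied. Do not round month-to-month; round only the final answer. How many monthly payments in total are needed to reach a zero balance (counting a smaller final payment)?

43 months

Promo months 1–18 at r₀ = 0%/12 = 0; months 19+ at r₁ = 21.9%/12 = 0.01825.
After month 18 (no interest yet): B = $14,125.00 − 18·$375.00 = $7,375.00.
Then at r₁ with $375.00/mo: n₂ = −ln(1 − r₁·B/P)/ln(1+r₁) ≈ 24.58 → 25 more payments.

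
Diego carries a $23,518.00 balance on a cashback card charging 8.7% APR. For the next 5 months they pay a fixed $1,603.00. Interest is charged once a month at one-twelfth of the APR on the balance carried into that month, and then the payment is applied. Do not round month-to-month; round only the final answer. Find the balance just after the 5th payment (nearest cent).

$16,250.92

Monthly rate r = 8.7%/12 = 0.725% = 0.00725.
Each month: B ← B·(1+r) − $1,603.00.
Month 1: interest $170.51; balance after payment $22,085.51.
Month 2: interest $160.12; balance after payment $20,642.63.
Month 3: interest $149.66; balance after payment $19,189.28.
Month 4: interest $139.12; balance after payment $17,725.41.
Month 5: interest $128.51; balance after payment $16,250.92.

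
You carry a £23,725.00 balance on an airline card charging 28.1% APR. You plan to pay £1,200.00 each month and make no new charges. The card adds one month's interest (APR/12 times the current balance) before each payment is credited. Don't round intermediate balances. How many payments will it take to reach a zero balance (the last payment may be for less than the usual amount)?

27 payments

Monthly rate r = 28.1%/12 = 2.34167% = 0.0234167.
Recurrence: B ← B·(1+r) − £1,200.00.
Month 1: interest £555.56; balance after payment £23,080.56.
Month 2: interest £540.47; balance after payment £22,421.03.
Closed form: n = −ln(1 − rB₀/P)/ln(1+r) = −ln(0.53703)/ln(1.02342) ≈ 26.859, so the balance reaches zero during payment 27.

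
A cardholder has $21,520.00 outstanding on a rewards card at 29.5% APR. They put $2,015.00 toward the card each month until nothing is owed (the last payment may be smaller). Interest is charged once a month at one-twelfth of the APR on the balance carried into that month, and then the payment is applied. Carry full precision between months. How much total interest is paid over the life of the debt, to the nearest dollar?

Monthly rate r = 29.5%/12 = 2.45833% = 0.0245833.
Payoff takes n = ⌈−ln(1 − rB₀/P)/ln(1+r)⌉ = ⌈12.540⌉ = 13 payments; the last is $1,094.75.
Total paid = 12·$2,015.00 + $1,094.75 = $25,274.75.
Total interest = total paid − principal = $25,274.75 − $21,520.00 = $3,754.75.

$3,755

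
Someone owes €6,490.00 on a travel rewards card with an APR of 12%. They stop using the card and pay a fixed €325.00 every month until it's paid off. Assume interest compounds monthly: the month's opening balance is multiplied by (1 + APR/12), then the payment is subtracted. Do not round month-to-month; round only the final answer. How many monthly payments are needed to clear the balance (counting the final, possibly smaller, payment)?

Monthly rate r = 12%/12 = 1% = 0.01.
Recurrence: B ← B·(1+r) − €325.00.
Month 1: interest €64.90; balance after payment €6,229.90.
Month 2: interest €62.30; balance after payment €5,967.20.
Closed form: n = −ln(1 − rB₀/P)/ln(1+r) = −ln(0.80031)/ln(1.01) ≈ 22.387, so the balance reaches zero during payment 23.

23 months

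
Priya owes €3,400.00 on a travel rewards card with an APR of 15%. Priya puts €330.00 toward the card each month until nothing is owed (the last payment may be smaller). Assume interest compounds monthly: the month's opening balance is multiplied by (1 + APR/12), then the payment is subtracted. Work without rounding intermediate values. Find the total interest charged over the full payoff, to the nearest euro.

€263

Monthly rate r = 15%/12 = 1.25% = 0.0125.
Payoff takes n = ⌈−ln(1 − rB₀/P)/ln(1+r)⌉ = ⌈11.098⌉ = 12 payments; the last is €32.65.
Total paid = 11·€330.00 + €32.65 = €3,662.65.
Total interest = total paid − principal = €3,662.65 − €3,400.00 = €262.65.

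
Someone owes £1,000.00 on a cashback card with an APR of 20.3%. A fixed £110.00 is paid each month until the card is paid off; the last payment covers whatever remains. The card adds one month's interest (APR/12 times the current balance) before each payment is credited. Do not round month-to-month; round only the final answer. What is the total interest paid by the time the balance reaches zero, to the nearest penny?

Monthly rate r = 20.3%/12 = 1.69167% = 0.0169167.
Payoff takes n = ⌈−ln(1 − rB₀/P)/ln(1+r)⌉ = ⌈9.954⌉ = 10 payments; the last is £105.01.
Total paid = 9·£110.00 + £105.01 = £1,095.01.
Total interest = total paid − principal = £1,095.01 − £1,000.00 = £95.01.

£95.01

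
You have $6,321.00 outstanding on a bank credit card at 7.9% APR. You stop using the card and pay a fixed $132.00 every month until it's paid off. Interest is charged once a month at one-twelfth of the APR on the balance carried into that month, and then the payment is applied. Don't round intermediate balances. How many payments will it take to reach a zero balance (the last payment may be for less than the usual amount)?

Monthly rate r = 7.9%/12 = 0.658333% = 0.00658333.
Recurrence: B ← B·(1+r) − $132.00.
Month 1: interest $41.61; balance after payment $6,230.61.
Month 2: interest $41.02; balance after payment $6,139.63.
Closed form: n = −ln(1 − rB₀/P)/ln(1+r) = −ln(0.68475)/ln(1.00658) ≈ 57.714, so the balance reaches zero during payment 58.

58 payments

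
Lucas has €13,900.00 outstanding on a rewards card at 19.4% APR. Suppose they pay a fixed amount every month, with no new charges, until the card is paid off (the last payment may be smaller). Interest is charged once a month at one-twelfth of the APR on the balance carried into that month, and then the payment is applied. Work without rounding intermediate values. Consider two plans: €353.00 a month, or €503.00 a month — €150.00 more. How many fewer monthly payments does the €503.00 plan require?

27 fewer payments

Monthly rate r = 19.4%/12 = 1.61667% = 0.0161667.
At €353.00/mo: n = ⌈−ln(1 − rB₀/P)/ln(1+r)⌉ = 64 payments (last €41.50); total interest = total paid − €13,900.00 = €8,380.50.
At €503.00/mo: 37 payments (last €458.40); total interest €4,666.40.
Payments saved = 64 − 37 = 27.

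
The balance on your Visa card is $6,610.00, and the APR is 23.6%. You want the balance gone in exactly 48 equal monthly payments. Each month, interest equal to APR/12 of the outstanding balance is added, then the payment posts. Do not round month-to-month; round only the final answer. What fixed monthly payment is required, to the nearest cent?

$214.04

Monthly rate r = 23.6%/12 = 1.96667% = 0.0196667.
Level-payment amortization: P = B₀·r / (1 − (1+r)^(−n)) = 6610.00·0.0196667 / (1 − 1.01967^(−48)).
Denominator 1 − (1+r)^(−48) = 0.607350245.
P = 129.997 / 0.607350245 ≈ 214.04.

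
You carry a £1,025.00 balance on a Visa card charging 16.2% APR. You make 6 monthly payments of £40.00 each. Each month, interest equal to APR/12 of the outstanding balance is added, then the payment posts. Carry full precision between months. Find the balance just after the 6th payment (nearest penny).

£862.63

Monthly rate r = 16.2%/12 = 1.35% = 0.0135.
Each month: B ← B·(1+r) − £40.00.
Month 1: interest £13.84; balance after payment £998.84.
Month 2: interest £13.48; balance after payment £972.32.
Month 3: interest £13.13; balance after payment £945.45.
Month 4: interest £12.76; balance after payment £918.21.
Month 5: interest £12.40; balance after payment £890.61.
Month 6: interest £12.02; balance after payment £862.63.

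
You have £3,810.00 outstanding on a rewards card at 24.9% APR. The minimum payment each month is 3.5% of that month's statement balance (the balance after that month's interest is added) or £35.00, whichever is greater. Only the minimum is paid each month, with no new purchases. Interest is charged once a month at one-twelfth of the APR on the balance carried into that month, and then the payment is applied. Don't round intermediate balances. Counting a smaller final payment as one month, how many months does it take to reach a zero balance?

133 months

Monthly rate r = 24.9%/12 = 2.075% = 0.02075.
While 3.5% of the post-interest balance exceeds £35.00, each month B ← (B·(1+r))·(1 − 0.035), i.e. B shrinks by the factor (1+r)·0.965 = 0.98502.
This holds for months 1–91. Entering month 92 the balance is £965.11; 3.5% of the post-interest balance is now below £35.00, so the flat £35.00 minimum applies from here.
From month 92 a fixed £35.00 at rate r clears £965.11 in 42 more payments. Total: 91 + 42 = 133 months.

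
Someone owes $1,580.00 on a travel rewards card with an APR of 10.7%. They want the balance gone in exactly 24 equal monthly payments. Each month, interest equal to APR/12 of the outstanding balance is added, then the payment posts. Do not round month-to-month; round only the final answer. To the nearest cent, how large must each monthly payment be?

Monthly rate r = 10.7%/12 = 0.891667% = 0.00891667.
Level-payment amortization: P = B₀·r / (1 − (1+r)^(−n)) = 1580.00·0.00891667 / (1 − 1.00892^(−24)).
Denominator 1 − (1+r)^(−24) = 0.191885523.
P = 14.0883 / 0.191885523 ≈ 73.42.

$73.42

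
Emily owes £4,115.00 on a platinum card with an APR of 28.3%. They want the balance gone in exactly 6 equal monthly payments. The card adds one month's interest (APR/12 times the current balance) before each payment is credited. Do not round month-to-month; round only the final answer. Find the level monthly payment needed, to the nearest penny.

Monthly rate r = 28.3%/12 = 2.35833% = 0.0235833.
Level-payment amortization: P = B₀·r / (1 − (1+r)^(−n)) = 4115.00·0.0235833 / (1 − 1.02358^(−6)).
Denominator 1 − (1+r)^(−6) = 0.130517661.
P = 97.0454 / 0.130517661 ≈ 743.54.

£743.54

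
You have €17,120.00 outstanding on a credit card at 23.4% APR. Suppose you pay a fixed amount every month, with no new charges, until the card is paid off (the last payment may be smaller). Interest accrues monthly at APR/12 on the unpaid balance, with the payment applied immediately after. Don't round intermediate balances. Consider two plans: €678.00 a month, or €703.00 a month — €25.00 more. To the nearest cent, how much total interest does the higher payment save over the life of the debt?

Monthly rate r = 23.4%/12 = 1.95% = 0.0195.
At €678.00/mo: n = ⌈−ln(1 − rB₀/P)/ln(1+r)⌉ = 36 payments (last €74.71); total interest = total paid − €17,120.00 = €6,684.71.
At €703.00/mo: 34 payments (last €249.83); total interest €6,328.83.
Interest saved = €6,684.71 − €6,328.83 = €355.88.

€355.88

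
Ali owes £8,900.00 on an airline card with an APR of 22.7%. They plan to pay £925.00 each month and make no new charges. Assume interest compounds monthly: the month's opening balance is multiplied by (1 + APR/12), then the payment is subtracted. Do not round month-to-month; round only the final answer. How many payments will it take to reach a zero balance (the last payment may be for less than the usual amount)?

11 months

Monthly rate r = 22.7%/12 = 1.89167% = 0.0189167.
Recurrence: B ← B·(1+r) − £925.00.
Month 1: interest £168.36; balance after payment £8,143.36.
Month 2: interest £154.05; balance after payment £7,372.40.
Closed form: n = −ln(1 − rB₀/P)/ln(1+r) = −ln(0.81799)/ln(1.01892) ≈ 10.721, so the balance reaches zero during payment 11.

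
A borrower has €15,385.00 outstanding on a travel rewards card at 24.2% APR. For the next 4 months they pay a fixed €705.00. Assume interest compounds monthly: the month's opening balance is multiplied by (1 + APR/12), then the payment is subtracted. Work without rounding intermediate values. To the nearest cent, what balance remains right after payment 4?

€13,757.65

Monthly rate r = 24.2%/12 = 2.01667% = 0.0201667.
Each month: B ← B·(1+r) − €705.00.
Month 1: interest €310.26; balance after payment €14,990.26.
Month 2: interest €302.30; balance after payment €14,587.57.
Month 3: interest €294.18; balance after payment €14,176.75.
Month 4: interest €285.90; balance after payment €13,757.65.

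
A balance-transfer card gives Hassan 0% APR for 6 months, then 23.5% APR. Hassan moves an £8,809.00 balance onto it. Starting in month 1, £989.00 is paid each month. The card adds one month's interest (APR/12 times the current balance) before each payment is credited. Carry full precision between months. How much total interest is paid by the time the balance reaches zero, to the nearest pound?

£114

Promo months 1–6 at r₀ = 0%/12 = 0; months 7+ at r₁ = 23.5%/12 = 0.0195833.
After month 6 (no interest yet): B = £8,809.00 − 6·£989.00 = £2,875.00.
Then at r₁ with £989.00/mo: n₂ = −ln(1 − r₁·B/P)/ln(1+r₁) ≈ 3.02 → 4 more payments.
Total paid = 9·£989.00 + £22.18 = £8,923.18; interest = £8,923.18 − £8,809.00 = £114.18.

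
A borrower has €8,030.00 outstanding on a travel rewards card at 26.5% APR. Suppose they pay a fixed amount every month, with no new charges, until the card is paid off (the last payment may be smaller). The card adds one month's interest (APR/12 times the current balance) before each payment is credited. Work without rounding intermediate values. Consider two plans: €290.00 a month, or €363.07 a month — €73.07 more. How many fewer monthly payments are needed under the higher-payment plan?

13 fewer payments

Monthly rate r = 26.5%/12 = 2.20833% = 0.0220833.
At €290.00/mo: n = ⌈−ln(1 − rB₀/P)/ln(1+r)⌉ = 44 payments (last €82.43); total interest = total paid − €8,030.00 = €4,522.43.
At €363.07/mo: 31 payments (last €249.39); total interest €3,111.49.
Payments saved = 44 − 31 = 13.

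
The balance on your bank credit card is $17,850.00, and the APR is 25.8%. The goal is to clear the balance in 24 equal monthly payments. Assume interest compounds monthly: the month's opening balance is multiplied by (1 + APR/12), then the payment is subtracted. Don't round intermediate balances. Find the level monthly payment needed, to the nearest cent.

Monthly rate r = 25.8%/12 = 2.15% = 0.0215.
Level-payment amortization: P = B₀·r / (1 − (1+r)^(−n)) = 17850.00·0.0215 / (1 − 1.0215^(−24)).
Denominator 1 − (1+r)^(−24) = 0.399823348.
P = 383.775 / 0.399823348 ≈ 959.86.

$959.86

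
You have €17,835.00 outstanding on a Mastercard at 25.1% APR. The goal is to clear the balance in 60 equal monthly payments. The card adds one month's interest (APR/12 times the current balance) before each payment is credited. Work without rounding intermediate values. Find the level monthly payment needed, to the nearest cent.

Monthly rate r = 25.1%/12 = 2.09167% = 0.0209167.
Level-payment amortization: P = B₀·r / (1 − (1+r)^(−n)) = 17835.00·0.0209167 / (1 − 1.02092^(−60)).
Denominator 1 − (1+r)^(−60) = 0.711209854.
P = 373.049 / 0.711209854 ≈ 524.53.

€524.53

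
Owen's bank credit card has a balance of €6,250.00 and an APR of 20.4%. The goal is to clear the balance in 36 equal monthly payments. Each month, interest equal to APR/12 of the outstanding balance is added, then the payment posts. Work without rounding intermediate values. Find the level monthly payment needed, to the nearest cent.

€233.55

Monthly rate r = 20.4%/12 = 1.7% = 0.017.
Level-payment amortization: P = B₀·r / (1 − (1+r)^(−n)) = 6250.00·0.017 / (1 − 1.017^(−36)).
Denominator 1 − (1+r)^(−36) = 0.454938264.
P = 106.25 / 0.454938264 ≈ 233.55.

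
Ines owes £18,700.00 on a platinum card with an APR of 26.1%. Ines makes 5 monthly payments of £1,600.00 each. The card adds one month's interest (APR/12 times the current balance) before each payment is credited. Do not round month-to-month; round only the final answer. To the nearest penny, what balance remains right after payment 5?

£12,468.38

Monthly rate r = 26.1%/12 = 2.175% = 0.02175.
Each month: B ← B·(1+r) − £1,600.00.
Month 1: interest £406.73; balance after payment £17,506.72.
Month 2: interest £380.77; balance after payment £16,287.50.
Month 3: interest £354.25; balance after payment £15,041.75.
Month 4: interest £327.16; balance after payment £13,768.91.
Month 5: interest £299.47; balance after payment £12,468.38.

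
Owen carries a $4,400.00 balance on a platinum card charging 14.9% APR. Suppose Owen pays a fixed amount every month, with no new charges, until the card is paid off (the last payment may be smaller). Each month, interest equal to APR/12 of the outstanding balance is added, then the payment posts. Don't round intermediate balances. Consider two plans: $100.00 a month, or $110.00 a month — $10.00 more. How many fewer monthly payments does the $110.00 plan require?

Monthly rate r = 14.9%/12 = 1.24167% = 0.0124167.
At $100.00/mo: n = ⌈−ln(1 − rB₀/P)/ln(1+r)⌉ = 65 payments (last $5.05); total interest = total paid − $4,400.00 = $2,005.05.
At $110.00/mo: 56 payments (last $69.61); total interest $1,719.61.
Payments saved = 65 − 56 = 9.

9 fewer payments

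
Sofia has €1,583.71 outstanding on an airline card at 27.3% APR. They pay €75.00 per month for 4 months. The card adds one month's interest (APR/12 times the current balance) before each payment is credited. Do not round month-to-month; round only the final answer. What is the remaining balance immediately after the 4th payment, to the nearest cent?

€1,422.43

Monthly rate r = 27.3%/12 = 2.275% = 0.02275.
Each month: B ← B·(1+r) − €75.00.
Month 1: interest €36.03; balance after payment €1,544.74.
Month 2: interest €35.14; balance after payment €1,504.88.
Month 3: interest €34.24; balance after payment €1,464.12.
Month 4: interest €33.31; balance after payment €1,422.43.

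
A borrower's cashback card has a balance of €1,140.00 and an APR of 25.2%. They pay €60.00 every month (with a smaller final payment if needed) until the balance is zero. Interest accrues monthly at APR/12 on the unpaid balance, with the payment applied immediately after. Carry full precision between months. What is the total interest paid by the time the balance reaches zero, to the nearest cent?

€330.12

Monthly rate r = 25.2%/12 = 2.1% = 0.021.
Payoff takes n = ⌈−ln(1 − rB₀/P)/ln(1+r)⌉ = ⌈24.499⌉ = 25 payments; the last is €30.12.
Total paid = 24·€60.00 + €30.12 = €1,470.12.
Total interest = total paid − principal = €1,470.12 − €1,140.00 = €330.12.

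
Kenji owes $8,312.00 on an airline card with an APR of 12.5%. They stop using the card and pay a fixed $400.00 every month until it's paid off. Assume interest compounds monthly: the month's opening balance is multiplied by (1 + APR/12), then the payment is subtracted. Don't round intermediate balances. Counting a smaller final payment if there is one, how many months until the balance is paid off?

24 payments

Monthly rate r = 12.5%/12 = 1.04167% = 0.0104167.
Recurrence: B ← B·(1+r) − $400.00.
Month 1: interest $86.58; balance after payment $7,998.58.
Month 2: interest $83.32; balance after payment $7,681.90.
Closed form: n = −ln(1 − rB₀/P)/ln(1+r) = −ln(0.78354)/ln(1.01042) ≈ 23.539, so the balance reaches zero during payment 24.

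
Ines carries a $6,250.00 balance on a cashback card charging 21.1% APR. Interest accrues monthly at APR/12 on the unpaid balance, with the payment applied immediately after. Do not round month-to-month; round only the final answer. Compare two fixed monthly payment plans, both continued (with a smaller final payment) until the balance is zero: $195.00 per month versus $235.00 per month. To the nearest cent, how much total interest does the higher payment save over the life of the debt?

Monthly rate r = 21.1%/12 = 1.75833% = 0.0175833.
At $195.00/mo: n = ⌈−ln(1 − rB₀/P)/ln(1+r)⌉ = 48 payments (last $111.04); total interest = total paid − $6,250.00 = $3,026.04.
At $235.00/mo: 37 payments (last $39.92); total interest $2,249.92.
Interest saved = $3,026.04 − $2,249.92 = $776.12.

$776.12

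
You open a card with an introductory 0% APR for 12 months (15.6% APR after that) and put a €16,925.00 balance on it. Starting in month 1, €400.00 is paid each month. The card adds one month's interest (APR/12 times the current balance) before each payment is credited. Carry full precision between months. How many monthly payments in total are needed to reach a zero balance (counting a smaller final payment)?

51 payments

Promo months 1–12 at r₀ = 0%/12 = 0; months 13+ at r₁ = 15.6%/12 = 0.013.
After month 12 (no interest yet): B = €16,925.00 − 12·€400.00 = €12,125.00.
Then at r₁ with €400.00/mo: n₂ = −ln(1 − r₁·B/P)/ln(1+r₁) ≈ 38.79 → 39 more payments.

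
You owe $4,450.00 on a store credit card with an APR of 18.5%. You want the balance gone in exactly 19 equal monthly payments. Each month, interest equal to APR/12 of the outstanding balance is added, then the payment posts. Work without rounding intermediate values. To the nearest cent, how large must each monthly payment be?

$271.97

Monthly rate r = 18.5%/12 = 1.54167% = 0.0154167.
Level-payment amortization: P = B₀·r / (1 − (1+r)^(−n)) = 4450.00·0.0154167 / (1 − 1.01542^(−19)).
Denominator 1 − (1+r)^(−19) = 0.252246356.
P = 68.6042 / 0.252246356 ≈ 271.97.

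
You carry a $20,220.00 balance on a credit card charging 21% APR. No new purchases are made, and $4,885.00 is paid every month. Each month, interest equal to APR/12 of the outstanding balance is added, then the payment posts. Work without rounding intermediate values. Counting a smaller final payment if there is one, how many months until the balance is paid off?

Monthly rate r = 21%/12 = 1.75% = 0.0175.
Recurrence: B ← B·(1+r) − $4,885.00.
Month 1: interest $353.85; balance after payment $15,688.85.
Month 2: interest $274.55; balance after payment $11,078.40.
Month 3: interest $193.87; balance after payment $6,387.28.
Month 4: interest $111.78; balance after payment $1,614.05.
Month 5: interest $28.25; balance after payment $0.00.

5 months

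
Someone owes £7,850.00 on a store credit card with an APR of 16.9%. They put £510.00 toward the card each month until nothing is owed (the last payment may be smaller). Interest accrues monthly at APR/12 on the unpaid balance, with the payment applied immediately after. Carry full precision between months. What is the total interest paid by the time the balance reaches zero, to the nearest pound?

Monthly rate r = 16.9%/12 = 1.40833% = 0.0140833.
Payoff takes n = ⌈−ln(1 − rB₀/P)/ln(1+r)⌉ = ⌈17.471⌉ = 18 payments; the last is £241.07.
Total paid = 17·£510.00 + £241.07 = £8,911.07.
Total interest = total paid − principal = £8,911.07 − £7,850.00 = £1,061.07.

£1,061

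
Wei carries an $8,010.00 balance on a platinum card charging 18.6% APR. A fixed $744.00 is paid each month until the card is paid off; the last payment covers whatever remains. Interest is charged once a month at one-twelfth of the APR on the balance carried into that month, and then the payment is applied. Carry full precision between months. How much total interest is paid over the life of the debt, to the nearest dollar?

Monthly rate r = 18.6%/12 = 1.55% = 0.0155.
Payoff takes n = ⌈−ln(1 − rB₀/P)/ln(1+r)⌉ = ⌈11.870⌉ = 12 payments; the last is $647.83.
Total paid = 11·$744.00 + $647.83 = $8,831.83.
Total interest = total paid − principal = $8,831.83 − $8,010.00 = $821.83.

$822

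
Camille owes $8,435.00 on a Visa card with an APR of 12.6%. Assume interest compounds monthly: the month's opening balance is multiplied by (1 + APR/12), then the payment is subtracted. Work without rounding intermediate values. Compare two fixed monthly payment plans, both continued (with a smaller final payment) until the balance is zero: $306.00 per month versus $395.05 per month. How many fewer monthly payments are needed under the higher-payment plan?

Monthly rate r = 12.6%/12 = 1.05% = 0.0105.
At $306.00/mo: n = ⌈−ln(1 − rB₀/P)/ln(1+r)⌉ = 33 payments (last $218.53); total interest = total paid − $8,435.00 = $1,575.53.
At $395.05/mo: 25 payments (last $120.16); total interest $1,166.36.
Payments saved = 33 − 25 = 8.

8 fewer payments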